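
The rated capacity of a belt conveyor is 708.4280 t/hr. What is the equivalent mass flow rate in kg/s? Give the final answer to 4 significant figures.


m_dot = 708.4280 * 1000 / 3600
m_dot = 196.8 kg/s


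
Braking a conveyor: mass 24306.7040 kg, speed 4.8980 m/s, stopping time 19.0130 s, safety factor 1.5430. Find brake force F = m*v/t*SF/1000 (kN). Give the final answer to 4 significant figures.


F = 24306.7040 * 4.8980 / 19.0130 * 1.5430 / 1000
F = 9.662 kN


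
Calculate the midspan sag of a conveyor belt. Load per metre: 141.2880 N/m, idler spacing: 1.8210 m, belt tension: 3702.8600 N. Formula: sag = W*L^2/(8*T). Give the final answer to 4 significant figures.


sag = 141.2880 * 1.8210^2 / (8 * 3702.8600)
sag = 0.01582 m


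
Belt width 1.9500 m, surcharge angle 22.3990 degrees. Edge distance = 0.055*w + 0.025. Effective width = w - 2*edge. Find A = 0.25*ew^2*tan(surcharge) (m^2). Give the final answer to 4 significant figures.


edge = 0.055*1.9500 + 0.025 = 0.13225 m
ew = 1.9500 - 2*0.13225 = 1.6855 m
A = 0.25 * 1.6855^2 * tan(22.3990 deg)
A = 0.2927 m^2


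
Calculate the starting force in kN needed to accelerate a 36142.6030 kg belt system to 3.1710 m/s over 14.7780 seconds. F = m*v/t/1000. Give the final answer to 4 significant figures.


F = 36142.6030 * 3.1710 / 14.7780 / 1000
F = 7.755 kN


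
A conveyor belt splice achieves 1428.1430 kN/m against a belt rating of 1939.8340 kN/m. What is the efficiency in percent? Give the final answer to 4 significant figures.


Eff = 1428.1430 / 1939.8340 * 100
Eff = 73.62 %


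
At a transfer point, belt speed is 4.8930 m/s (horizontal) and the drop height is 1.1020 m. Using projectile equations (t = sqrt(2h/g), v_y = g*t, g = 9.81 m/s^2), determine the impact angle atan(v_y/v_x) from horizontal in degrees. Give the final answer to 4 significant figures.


t = sqrt(2*1.1020/9.81) = 0.473992 s
v_y = 9.81 * 0.473992 = 4.64986 m/s
angle = atan(4.64986 / 4.8930) = 43.54 deg


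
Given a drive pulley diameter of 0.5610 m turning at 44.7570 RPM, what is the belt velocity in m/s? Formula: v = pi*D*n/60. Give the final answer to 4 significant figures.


v = pi * 0.5610 * 44.7570 / 60
v = 1.315 m/s


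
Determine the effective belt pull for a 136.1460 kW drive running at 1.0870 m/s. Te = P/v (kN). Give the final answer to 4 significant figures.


Te = P / v = 136.1460 / 1.0870
Te = 125.2 kN


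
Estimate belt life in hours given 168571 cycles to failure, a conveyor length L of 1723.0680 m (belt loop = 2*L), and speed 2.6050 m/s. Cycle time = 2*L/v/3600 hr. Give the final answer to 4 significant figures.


cycle_time = 2 * 1723.0680 / 2.6050 / 3600 = 0.36747 hr
life = 168571 * 0.36747 = 61940 hours


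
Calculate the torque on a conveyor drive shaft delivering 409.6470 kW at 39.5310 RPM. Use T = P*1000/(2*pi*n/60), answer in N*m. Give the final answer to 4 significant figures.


omega = 2*pi*39.5310/60 = 4.13968 rad/s
T = 409.6470*1000 / 4.13968
T = 98960 N*m


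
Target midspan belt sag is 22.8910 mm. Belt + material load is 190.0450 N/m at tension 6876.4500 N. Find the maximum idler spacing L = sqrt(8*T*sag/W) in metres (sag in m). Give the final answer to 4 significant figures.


sag = 22.8910/1000 = 0.022891 m
L = sqrt(8 * 6876.4500 * 0.022891 / 190.0450)
L = 2.574 m


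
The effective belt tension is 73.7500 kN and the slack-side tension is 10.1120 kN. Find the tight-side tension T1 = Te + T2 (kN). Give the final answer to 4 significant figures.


T1 = Te + T2 = 73.7500 + 10.1120
T1 = 83.86 kN


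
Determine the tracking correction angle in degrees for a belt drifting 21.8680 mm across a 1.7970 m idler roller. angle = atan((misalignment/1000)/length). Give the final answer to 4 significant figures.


misalign_m = 21.8680 / 1000 = 0.021868 m
angle = atan(0.021868 / 1.7970)
angle = 0.6972 deg


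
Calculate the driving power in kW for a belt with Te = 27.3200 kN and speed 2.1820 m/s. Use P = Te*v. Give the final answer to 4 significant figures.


P = Te * v = 27.3200 * 2.1820
P = 59.61 kW


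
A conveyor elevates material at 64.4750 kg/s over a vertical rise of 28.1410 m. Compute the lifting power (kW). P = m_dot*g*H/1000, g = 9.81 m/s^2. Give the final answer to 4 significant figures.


P = 64.4750 * 9.81 * 28.1410 / 1000
P = 17.80 kW


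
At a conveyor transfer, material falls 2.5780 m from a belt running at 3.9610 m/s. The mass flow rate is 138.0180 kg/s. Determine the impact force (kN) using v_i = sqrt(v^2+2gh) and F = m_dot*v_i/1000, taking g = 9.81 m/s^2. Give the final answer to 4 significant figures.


v_i = sqrt(3.9610^2 + 2*9.81*2.5780) = 8.14063 m/s
F = 138.0180 * 8.14063 / 1000
F = 1.124 kN


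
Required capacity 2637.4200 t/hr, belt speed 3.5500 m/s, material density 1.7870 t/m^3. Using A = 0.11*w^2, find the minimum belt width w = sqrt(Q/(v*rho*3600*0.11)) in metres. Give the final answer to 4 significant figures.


A_req = 2637.4200 / (3.5500 * 1.7870 * 3600) = 0.115485 m^2
w = sqrt(0.115485 / 0.11)
w = 1.025 m


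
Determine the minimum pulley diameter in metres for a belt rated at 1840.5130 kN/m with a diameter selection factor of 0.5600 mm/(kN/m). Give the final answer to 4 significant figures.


D = 1840.5130 * 0.5600 / 1000
D = 1.031 m


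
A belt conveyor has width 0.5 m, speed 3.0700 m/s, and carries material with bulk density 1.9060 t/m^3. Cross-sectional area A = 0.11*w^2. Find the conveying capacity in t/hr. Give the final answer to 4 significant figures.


A = 0.11 * 0.5^2 = 0.0275 m^2
C = 0.0275 * 3.0700 * 1.9060 * 3600
C = 579.3 t/hr


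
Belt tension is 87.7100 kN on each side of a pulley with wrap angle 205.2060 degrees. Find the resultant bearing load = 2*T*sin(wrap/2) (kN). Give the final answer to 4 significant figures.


F = 2 * 87.7100 * sin(205.2060/2 deg)
F = 171.2 kN


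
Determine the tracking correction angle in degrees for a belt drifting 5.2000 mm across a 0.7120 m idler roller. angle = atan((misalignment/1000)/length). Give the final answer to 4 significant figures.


misalign_m = 5.2000 / 1000 = 0.005200 m
angle = atan(0.005200 / 0.7120)
angle = 0.4184 deg


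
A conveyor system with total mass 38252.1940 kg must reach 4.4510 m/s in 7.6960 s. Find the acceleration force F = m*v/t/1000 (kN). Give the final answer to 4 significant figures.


F = 38252.1940 * 4.4510 / 7.6960 / 1000
F = 22.12 kN


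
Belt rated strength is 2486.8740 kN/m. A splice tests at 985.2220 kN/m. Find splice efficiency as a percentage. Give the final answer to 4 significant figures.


Eff = 985.2220 / 2486.8740 * 100
Eff = 39.62 %


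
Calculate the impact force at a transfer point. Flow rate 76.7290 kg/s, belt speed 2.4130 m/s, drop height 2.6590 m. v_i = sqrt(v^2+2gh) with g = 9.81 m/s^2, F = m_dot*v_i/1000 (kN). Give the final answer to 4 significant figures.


v_i = sqrt(2.4130^2 + 2*9.81*2.6590) = 7.61526 m/s
F = 76.7290 * 7.61526 / 1000
F = 0.5843 kN


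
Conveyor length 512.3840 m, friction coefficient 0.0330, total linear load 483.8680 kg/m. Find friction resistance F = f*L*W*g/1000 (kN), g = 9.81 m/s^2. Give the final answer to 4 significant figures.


F = 0.0330 * 512.3840 * 483.8680 * 9.81 / 1000
F = 80.26 kN


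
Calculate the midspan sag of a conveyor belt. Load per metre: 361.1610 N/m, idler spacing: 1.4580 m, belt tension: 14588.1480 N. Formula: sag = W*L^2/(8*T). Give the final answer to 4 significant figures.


sag = 361.1610 * 1.4580^2 / (8 * 14588.1480)
sag = 0.006578 m


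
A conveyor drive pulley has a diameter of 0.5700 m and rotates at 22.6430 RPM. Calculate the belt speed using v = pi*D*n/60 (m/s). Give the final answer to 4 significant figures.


v = pi * 0.5700 * 22.6430 / 60
v = 0.6758 m/s


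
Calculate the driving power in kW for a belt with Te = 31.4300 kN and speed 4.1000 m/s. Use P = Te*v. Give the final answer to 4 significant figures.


P = Te * v = 31.4300 * 4.1000
P = 128.9 kW


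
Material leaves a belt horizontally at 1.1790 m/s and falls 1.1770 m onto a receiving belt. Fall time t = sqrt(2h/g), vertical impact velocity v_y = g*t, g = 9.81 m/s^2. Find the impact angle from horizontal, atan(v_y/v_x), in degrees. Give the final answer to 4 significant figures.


t = sqrt(2*1.1770/9.81) = 0.489856 s
v_y = 9.81 * 0.489856 = 4.80549 m/s
angle = atan(4.80549 / 1.1790) = 76.22 deg


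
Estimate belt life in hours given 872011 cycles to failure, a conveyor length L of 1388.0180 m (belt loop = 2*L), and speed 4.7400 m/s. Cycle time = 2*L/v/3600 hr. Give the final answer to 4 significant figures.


cycle_time = 2 * 1388.0180 / 4.7400 / 3600 = 0.162684 hr
life = 872011 * 0.162684 = 141900 hours


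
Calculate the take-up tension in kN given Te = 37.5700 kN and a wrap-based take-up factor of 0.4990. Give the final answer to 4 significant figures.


T_tu = 37.5700 * 0.4990
T_tu = 18.75 kN


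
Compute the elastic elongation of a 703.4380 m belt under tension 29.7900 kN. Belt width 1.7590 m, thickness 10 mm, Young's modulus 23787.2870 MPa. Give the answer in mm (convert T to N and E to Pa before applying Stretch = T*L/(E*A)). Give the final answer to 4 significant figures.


A = 1.7590 * 0.01 = 0.01759 m^2
Stretch = 29.7900*1000 * 703.4380 / (23787.2870e6 * 0.01759) * 1000
Stretch = 50.08 mm


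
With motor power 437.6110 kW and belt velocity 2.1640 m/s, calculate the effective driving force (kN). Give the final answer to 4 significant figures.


Te = P / v = 437.6110 / 2.1640
Te = 202.2 kN


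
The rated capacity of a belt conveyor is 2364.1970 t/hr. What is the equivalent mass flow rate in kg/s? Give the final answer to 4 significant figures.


m_dot = 2364.1970 * 1000 / 3600
m_dot = 656.7 kg/s


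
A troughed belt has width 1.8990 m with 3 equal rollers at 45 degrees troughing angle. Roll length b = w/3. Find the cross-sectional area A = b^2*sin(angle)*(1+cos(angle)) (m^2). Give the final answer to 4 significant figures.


b = 1.8990/3 = 0.633 m
A = 0.633^2 * sin(45 deg) * (1 + cos(45 deg))
A = 0.4837 m^2


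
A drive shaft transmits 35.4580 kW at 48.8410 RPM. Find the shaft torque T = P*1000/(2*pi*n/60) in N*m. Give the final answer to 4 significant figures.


omega = 2*pi*48.8410/60 = 5.11462 rad/s
T = 35.4580*1000 / 5.11462
T = 6933 N*m


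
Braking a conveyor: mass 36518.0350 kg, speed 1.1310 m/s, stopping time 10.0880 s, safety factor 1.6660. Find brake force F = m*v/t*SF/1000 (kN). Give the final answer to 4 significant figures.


F = 36518.0350 * 1.1310 / 10.0880 * 1.6660 / 1000
F = 6.821 kN


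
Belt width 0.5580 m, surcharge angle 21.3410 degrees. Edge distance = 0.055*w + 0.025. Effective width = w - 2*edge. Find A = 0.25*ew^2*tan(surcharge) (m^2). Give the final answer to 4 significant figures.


edge = 0.055*0.5580 + 0.025 = 0.05569 m
ew = 0.5580 - 2*0.05569 = 0.44662 m
A = 0.25 * 0.44662^2 * tan(21.3410 deg)
A = 0.01948 m^2


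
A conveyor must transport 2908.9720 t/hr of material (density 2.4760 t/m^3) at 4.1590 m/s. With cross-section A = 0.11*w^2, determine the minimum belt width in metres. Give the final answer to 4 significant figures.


A_req = 2908.9720 / (4.1590 * 2.4760 * 3600) = 0.0784689 m^2
w = sqrt(0.0784689 / 0.11)
w = 0.8446 m


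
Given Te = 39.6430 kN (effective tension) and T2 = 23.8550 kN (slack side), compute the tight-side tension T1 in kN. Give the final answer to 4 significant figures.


T1 = Te + T2 = 39.6430 + 23.8550
T1 = 63.50 kN


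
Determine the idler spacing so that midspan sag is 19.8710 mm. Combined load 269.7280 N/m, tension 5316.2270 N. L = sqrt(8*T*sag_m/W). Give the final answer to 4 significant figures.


sag = 19.8710/1000 = 0.019871 m
L = sqrt(8 * 5316.2270 * 0.019871 / 269.7280)
L = 1.770 m


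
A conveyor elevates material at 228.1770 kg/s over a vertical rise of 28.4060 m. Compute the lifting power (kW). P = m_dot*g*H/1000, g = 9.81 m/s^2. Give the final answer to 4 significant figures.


P = 228.1770 * 9.81 * 28.4060 / 1000
P = 63.58 kW


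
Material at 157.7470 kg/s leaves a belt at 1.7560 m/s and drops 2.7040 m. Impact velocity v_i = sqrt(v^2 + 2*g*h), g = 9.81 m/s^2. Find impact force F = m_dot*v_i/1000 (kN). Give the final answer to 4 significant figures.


v_i = sqrt(1.7560^2 + 2*9.81*2.7040) = 7.4924 m/s
F = 157.7470 * 7.4924 / 1000
F = 1.182 kN


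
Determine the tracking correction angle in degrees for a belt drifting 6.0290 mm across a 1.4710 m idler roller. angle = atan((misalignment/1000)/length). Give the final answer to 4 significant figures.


misalign_m = 6.0290 / 1000 = 0.006029 m
angle = atan(0.006029 / 1.4710)
angle = 0.2348 deg


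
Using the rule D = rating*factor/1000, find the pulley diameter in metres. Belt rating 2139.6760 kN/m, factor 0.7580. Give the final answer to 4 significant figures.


D = 2139.6760 * 0.7580 / 1000
D = 1.622 m


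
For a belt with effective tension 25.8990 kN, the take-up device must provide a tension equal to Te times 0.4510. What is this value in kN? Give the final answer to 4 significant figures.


T_tu = 25.8990 * 0.4510
T_tu = 11.68 kN


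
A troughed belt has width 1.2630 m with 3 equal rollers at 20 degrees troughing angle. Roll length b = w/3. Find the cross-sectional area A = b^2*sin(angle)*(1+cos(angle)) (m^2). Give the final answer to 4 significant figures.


b = 1.2630/3 = 0.421 m
A = 0.421^2 * sin(20 deg) * (1 + cos(20 deg))
A = 0.1176 m^2


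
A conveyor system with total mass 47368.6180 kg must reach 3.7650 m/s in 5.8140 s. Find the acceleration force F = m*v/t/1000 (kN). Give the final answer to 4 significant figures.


F = 47368.6180 * 3.7650 / 5.8140 / 1000
F = 30.67 kN


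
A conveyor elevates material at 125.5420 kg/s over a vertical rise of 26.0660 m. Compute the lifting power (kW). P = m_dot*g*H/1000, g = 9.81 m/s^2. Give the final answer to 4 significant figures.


P = 125.5420 * 9.81 * 26.0660 / 1000
P = 32.10 kW


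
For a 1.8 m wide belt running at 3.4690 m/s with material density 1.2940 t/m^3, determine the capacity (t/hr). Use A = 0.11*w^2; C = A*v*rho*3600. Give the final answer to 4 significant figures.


A = 0.11 * 1.8^2 = 0.3564 m^2
C = 0.3564 * 3.4690 * 1.2940 * 3600
C = 5759 t/hr


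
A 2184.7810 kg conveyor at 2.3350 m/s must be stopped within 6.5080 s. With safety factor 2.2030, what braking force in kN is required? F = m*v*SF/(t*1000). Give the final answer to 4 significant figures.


F = 2184.7810 * 2.3350 / 6.5080 * 2.2030 / 1000
F = 1.727 kN


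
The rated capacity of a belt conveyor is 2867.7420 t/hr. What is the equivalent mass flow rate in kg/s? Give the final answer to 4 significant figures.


m_dot = 2867.7420 * 1000 / 3600
m_dot = 796.6 kg/s


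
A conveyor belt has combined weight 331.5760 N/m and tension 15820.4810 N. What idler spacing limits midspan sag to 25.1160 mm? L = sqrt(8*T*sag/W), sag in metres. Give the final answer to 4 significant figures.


sag = 25.1160/1000 = 0.025116 m
L = sqrt(8 * 15820.4810 * 0.025116 / 331.5760)
L = 3.096 m


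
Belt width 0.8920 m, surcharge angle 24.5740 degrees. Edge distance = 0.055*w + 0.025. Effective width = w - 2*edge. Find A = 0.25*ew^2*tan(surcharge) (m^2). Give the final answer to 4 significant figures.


edge = 0.055*0.8920 + 0.025 = 0.07406 m
ew = 0.8920 - 2*0.07406 = 0.74388 m
A = 0.25 * 0.74388^2 * tan(24.5740 deg)
A = 0.06326 m^2


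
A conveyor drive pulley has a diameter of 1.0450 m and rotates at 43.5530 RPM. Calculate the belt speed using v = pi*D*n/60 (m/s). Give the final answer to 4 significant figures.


v = pi * 1.0450 * 43.5530 / 60
v = 2.383 m/s


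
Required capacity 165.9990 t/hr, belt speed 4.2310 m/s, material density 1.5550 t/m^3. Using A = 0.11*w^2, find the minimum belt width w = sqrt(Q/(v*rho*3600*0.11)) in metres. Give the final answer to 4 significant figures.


A_req = 165.9990 / (4.2310 * 1.5550 * 3600) = 0.00700857 m^2
w = sqrt(0.00700857 / 0.11)
w = 0.2524 m


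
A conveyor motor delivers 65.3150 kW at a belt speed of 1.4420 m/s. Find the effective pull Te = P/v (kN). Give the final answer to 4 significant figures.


Te = P / v = 65.3150 / 1.4420
Te = 45.29 kN


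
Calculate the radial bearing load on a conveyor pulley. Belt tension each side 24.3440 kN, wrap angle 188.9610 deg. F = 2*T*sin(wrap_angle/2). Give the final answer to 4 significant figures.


F = 2 * 24.3440 * sin(188.9610/2 deg)
F = 48.54 kN


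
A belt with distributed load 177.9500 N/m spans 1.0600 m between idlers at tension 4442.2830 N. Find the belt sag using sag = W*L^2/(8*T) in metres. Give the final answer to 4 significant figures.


sag = 177.9500 * 1.0600^2 / (8 * 4442.2830)
sag = 0.005626 m


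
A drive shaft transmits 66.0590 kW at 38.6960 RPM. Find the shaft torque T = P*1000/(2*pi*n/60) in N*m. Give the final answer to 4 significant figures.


omega = 2*pi*38.6960/60 = 4.05224 rad/s
T = 66.0590*1000 / 4.05224
T = 16300 N*m


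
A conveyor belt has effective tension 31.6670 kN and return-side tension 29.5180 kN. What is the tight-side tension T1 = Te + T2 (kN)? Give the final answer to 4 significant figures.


T1 = Te + T2 = 31.6670 + 29.5180
T1 = 61.19 kN


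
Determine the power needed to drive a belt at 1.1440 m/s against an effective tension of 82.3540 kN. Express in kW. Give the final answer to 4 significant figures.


P = Te * v = 82.3540 * 1.1440
P = 94.21 kW


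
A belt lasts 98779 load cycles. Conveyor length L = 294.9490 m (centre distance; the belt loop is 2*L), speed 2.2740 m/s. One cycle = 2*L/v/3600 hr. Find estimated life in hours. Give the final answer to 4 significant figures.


cycle_time = 2 * 294.9490 / 2.2740 / 3600 = 0.0720583 hr
life = 98779 * 0.0720583 = 7118 hours


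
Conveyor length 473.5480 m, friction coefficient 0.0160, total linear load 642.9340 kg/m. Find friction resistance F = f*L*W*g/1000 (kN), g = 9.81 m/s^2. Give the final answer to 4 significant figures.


F = 0.0160 * 473.5480 * 642.9340 * 9.81 / 1000
F = 47.79 kN


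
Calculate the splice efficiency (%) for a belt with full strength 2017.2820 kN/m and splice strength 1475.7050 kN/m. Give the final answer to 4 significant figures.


Eff = 1475.7050 / 2017.2820 * 100
Eff = 73.15 %


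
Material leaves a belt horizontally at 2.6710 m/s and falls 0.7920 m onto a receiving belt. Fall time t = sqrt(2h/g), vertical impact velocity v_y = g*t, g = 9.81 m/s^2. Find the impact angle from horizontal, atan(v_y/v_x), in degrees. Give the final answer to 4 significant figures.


t = sqrt(2*0.7920/9.81) = 0.401831 s
v_y = 9.81 * 0.401831 = 3.94196 m/s
angle = atan(3.94196 / 2.6710) = 55.88 deg


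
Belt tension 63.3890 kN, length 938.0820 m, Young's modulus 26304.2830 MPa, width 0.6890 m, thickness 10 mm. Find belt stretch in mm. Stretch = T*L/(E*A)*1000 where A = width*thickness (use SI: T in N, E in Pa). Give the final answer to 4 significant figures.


A = 0.6890 * 0.01 = 0.00689 m^2
Stretch = 63.3890*1000 * 938.0820 / (26304.2830e6 * 0.00689) * 1000
Stretch = 328.1 mm


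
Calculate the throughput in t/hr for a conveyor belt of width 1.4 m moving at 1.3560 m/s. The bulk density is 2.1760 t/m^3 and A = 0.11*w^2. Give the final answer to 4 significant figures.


A = 0.11 * 1.4^2 = 0.2156 m^2
C = 0.2156 * 1.3560 * 2.1760 * 3600
C = 2290 t/hr


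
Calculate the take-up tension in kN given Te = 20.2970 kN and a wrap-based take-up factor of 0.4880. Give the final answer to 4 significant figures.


T_tu = 20.2970 * 0.4880
T_tu = 9.905 kN


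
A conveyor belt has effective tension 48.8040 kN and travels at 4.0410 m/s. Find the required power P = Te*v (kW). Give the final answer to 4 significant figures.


P = Te * v = 48.8040 * 4.0410
P = 197.2 kW


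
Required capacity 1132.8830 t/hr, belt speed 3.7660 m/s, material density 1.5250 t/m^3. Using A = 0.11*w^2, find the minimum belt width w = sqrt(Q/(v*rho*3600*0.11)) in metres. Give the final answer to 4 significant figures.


A_req = 1132.8830 / (3.7660 * 1.5250 * 3600) = 0.0547939 m^2
w = sqrt(0.0547939 / 0.11)
w = 0.7058 m


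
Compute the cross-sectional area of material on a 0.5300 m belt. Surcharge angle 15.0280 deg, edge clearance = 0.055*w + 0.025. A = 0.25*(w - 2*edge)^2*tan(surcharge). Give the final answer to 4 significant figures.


edge = 0.055*0.5300 + 0.025 = 0.05415 m
ew = 0.5300 - 2*0.05415 = 0.4217 m
A = 0.25 * 0.4217^2 * tan(15.0280 deg)
A = 0.01194 m^2


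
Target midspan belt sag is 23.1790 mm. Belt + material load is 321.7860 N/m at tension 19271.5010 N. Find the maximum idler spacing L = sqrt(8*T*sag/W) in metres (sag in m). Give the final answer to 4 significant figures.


sag = 23.1790/1000 = 0.023179 m
L = sqrt(8 * 19271.5010 * 0.023179 / 321.7860)
L = 3.332 m


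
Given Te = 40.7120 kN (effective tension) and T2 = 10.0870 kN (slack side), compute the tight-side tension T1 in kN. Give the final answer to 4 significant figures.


T1 = Te + T2 = 40.7120 + 10.0870
T1 = 50.80 kN


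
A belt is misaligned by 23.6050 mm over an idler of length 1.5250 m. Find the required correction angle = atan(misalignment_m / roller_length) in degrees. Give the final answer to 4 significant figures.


misalign_m = 23.6050 / 1000 = 0.023605 m
angle = atan(0.023605 / 1.5250)
angle = 0.8868 deg


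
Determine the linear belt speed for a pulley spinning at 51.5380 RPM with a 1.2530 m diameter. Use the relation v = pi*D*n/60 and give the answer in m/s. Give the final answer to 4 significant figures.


v = pi * 1.2530 * 51.5380 / 60
v = 3.381 m/s


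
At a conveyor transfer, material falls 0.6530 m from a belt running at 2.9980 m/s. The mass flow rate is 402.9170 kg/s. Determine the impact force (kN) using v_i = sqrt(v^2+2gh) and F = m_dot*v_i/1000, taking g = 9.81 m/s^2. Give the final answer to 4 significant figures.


v_i = sqrt(2.9980^2 + 2*9.81*0.6530) = 4.66903 m/s
F = 402.9170 * 4.66903 / 1000
F = 1.881 kN


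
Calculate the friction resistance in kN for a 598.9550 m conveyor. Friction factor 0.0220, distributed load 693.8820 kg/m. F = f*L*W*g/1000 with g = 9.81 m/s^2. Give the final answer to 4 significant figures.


F = 0.0220 * 598.9550 * 693.8820 * 9.81 / 1000
F = 89.70 kN


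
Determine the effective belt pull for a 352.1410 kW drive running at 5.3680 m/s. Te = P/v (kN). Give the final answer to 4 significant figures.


Te = P / v = 352.1410 / 5.3680
Te = 65.60 kN


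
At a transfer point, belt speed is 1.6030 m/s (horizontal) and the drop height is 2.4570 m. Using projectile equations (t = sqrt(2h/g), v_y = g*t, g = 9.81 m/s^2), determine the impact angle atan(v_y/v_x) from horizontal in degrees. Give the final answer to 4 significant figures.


t = sqrt(2*2.4570/9.81) = 0.707755 s
v_y = 9.81 * 0.707755 = 6.94308 m/s
angle = atan(6.94308 / 1.6030) = 77.00 deg


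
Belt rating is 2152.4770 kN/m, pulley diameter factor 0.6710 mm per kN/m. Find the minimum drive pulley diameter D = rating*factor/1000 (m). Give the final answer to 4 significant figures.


D = 2152.4770 * 0.6710 / 1000
D = 1.444 m


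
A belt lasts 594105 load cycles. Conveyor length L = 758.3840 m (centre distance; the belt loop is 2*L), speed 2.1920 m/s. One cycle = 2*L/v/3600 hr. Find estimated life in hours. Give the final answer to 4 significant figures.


cycle_time = 2 * 758.3840 / 2.1920 / 3600 = 0.19221 hr
life = 594105 * 0.19221 = 114200 hours


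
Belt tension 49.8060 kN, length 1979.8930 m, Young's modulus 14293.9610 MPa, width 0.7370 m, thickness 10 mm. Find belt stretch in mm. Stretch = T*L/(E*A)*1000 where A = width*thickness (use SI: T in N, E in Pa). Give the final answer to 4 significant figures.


A = 0.7370 * 0.01 = 0.00737 m^2
Stretch = 49.8060*1000 * 1979.8930 / (14293.9610e6 * 0.00737) * 1000
Stretch = 936.1 mm


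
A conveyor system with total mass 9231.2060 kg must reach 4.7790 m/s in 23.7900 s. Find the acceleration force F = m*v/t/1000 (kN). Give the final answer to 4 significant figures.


F = 9231.2060 * 4.7790 / 23.7900 / 1000
F = 1.854 kN


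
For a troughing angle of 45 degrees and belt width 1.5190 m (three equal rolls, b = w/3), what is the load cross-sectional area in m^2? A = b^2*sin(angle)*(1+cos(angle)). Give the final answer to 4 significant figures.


b = 1.5190/3 = 0.506333 m
A = 0.506333^2 * sin(45 deg) * (1 + cos(45 deg))
A = 0.3095 m^2


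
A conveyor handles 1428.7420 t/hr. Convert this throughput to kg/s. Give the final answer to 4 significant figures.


m_dot = 1428.7420 * 1000 / 3600
m_dot = 396.9 kg/s


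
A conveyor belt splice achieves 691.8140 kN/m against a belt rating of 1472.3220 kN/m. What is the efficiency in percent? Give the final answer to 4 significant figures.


Eff = 691.8140 / 1472.3220 * 100
Eff = 46.99 %


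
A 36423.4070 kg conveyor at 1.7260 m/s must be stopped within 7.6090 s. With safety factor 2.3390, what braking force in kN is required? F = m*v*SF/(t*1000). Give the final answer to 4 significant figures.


F = 36423.4070 * 1.7260 / 7.6090 * 2.3390 / 1000
F = 19.33 kN


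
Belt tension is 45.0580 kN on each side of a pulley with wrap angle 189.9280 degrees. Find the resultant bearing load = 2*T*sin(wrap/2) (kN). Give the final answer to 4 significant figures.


F = 2 * 45.0580 * sin(189.9280/2 deg)
F = 89.78 kN


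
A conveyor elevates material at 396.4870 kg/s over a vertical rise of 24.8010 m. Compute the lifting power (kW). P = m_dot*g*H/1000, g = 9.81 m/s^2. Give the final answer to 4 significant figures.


P = 396.4870 * 9.81 * 24.8010 / 1000
P = 96.46 kW


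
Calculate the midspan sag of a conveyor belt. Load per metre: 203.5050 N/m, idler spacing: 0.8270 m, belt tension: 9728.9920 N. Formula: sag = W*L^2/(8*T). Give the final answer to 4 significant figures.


sag = 203.5050 * 0.8270^2 / (8 * 9728.9920)
sag = 0.001788 m


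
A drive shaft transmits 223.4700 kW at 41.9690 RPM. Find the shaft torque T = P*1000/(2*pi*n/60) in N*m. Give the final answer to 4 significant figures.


omega = 2*pi*41.9690/60 = 4.39498 rad/s
T = 223.4700*1000 / 4.39498
T = 50850 N*m


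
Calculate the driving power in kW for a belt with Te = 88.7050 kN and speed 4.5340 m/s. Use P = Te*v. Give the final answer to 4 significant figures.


P = Te * v = 88.7050 * 4.5340
P = 402.2 kW


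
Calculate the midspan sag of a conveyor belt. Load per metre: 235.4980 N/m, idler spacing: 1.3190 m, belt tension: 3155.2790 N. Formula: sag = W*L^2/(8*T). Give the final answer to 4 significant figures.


sag = 235.4980 * 1.3190^2 / (8 * 3155.2790)
sag = 0.01623 m


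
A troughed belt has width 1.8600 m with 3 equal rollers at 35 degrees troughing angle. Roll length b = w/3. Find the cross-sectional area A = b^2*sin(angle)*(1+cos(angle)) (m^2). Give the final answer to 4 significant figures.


b = 1.8600/3 = 0.62 m
A = 0.62^2 * sin(35 deg) * (1 + cos(35 deg))
A = 0.4011 m^2


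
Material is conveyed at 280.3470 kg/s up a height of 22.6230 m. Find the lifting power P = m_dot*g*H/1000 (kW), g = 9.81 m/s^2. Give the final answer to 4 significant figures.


P = 280.3470 * 9.81 * 22.6230 / 1000
P = 62.22 kW


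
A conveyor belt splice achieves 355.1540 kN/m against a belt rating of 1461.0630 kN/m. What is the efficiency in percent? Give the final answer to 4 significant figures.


Eff = 355.1540 / 1461.0630 * 100
Eff = 24.31 %


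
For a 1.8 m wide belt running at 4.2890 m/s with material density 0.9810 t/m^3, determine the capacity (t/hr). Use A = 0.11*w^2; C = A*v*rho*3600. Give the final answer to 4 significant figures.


A = 0.11 * 1.8^2 = 0.3564 m^2
C = 0.3564 * 4.2890 * 0.9810 * 3600
C = 5398 t/hr


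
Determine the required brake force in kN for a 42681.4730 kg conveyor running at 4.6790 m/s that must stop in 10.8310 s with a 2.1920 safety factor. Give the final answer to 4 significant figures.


F = 42681.4730 * 4.6790 / 10.8310 * 2.1920 / 1000
F = 40.42 kN


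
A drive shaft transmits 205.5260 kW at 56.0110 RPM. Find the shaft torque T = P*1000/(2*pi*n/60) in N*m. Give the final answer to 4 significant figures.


omega = 2*pi*56.0110/60 = 5.86546 rad/s
T = 205.5260*1000 / 5.86546
T = 35040 N*m


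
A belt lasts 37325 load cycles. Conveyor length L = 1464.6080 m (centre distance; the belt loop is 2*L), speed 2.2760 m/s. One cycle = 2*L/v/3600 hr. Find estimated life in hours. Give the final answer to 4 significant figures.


cycle_time = 2 * 1464.6080 / 2.2760 / 3600 = 0.3575 hr
life = 37325 * 0.3575 = 13340 hours


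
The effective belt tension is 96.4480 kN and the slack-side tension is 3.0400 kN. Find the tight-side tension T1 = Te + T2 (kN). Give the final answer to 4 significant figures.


T1 = Te + T2 = 96.4480 + 3.0400
T1 = 99.49 kN


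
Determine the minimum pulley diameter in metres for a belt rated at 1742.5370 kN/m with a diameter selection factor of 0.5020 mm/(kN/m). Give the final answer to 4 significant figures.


D = 1742.5370 * 0.5020 / 1000
D = 0.8748 m


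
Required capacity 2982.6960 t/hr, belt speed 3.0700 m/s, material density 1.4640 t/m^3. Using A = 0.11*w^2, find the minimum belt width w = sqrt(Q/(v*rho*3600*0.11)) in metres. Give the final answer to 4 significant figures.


A_req = 2982.6960 / (3.0700 * 1.4640 * 3600) = 0.184343 m^2
w = sqrt(0.184343 / 0.11)
w = 1.295 m


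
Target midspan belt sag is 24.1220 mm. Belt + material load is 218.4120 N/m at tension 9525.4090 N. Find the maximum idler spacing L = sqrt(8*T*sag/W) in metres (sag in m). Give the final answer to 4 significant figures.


sag = 24.1220/1000 = 0.024122 m
L = sqrt(8 * 9525.4090 * 0.024122 / 218.4120)
L = 2.901 m


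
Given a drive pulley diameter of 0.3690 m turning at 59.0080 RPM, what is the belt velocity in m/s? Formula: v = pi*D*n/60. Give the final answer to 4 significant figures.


v = pi * 0.3690 * 59.0080 / 60
v = 1.140 m/s


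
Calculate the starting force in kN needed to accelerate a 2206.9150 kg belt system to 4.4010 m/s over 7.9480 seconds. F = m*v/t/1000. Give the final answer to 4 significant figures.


F = 2206.9150 * 4.4010 / 7.9480 / 1000
F = 1.222 kN


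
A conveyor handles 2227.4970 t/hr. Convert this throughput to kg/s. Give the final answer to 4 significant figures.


m_dot = 2227.4970 * 1000 / 3600
m_dot = 618.7 kg/s


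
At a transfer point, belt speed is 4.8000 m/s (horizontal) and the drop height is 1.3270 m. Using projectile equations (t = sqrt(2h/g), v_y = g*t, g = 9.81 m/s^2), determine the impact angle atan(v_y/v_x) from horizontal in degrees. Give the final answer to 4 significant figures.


t = sqrt(2*1.3270/9.81) = 0.520135 s
v_y = 9.81 * 0.520135 = 5.10252 m/s
angle = atan(5.10252 / 4.8000) = 46.75 deg


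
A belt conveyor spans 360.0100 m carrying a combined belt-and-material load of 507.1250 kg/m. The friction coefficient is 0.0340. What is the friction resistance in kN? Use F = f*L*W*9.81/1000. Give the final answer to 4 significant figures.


F = 0.0340 * 360.0100 * 507.1250 * 9.81 / 1000
F = 60.89 kN


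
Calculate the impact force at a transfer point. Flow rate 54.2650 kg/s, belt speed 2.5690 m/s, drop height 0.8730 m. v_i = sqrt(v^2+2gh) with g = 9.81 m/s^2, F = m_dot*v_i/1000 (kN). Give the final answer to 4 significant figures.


v_i = sqrt(2.5690^2 + 2*9.81*0.8730) = 4.87114 m/s
F = 54.2650 * 4.87114 / 1000
F = 0.2643 kN


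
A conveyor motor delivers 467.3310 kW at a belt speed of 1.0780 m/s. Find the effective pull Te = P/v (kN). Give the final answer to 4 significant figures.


Te = P / v = 467.3310 / 1.0780
Te = 433.5 kN


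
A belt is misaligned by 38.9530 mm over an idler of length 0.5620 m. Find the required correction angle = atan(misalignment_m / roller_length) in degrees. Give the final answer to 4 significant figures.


misalign_m = 38.9530 / 1000 = 0.038953 m
angle = atan(0.038953 / 0.5620)
angle = 3.965 deg


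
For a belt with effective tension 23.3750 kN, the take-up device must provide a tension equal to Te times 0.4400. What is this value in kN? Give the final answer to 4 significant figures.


T_tu = 23.3750 * 0.4400
T_tu = 10.29 kN


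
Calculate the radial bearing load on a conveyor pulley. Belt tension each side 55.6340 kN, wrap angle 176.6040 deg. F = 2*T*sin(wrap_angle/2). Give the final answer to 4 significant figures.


F = 2 * 55.6340 * sin(176.6040/2 deg)
F = 111.2 kN


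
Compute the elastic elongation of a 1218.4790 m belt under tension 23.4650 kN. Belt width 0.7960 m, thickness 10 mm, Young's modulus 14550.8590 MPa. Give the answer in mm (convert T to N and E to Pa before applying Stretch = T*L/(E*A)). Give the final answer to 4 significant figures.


A = 0.7960 * 0.01 = 0.00796 m^2
Stretch = 23.4650*1000 * 1218.4790 / (14550.8590e6 * 0.00796) * 1000
Stretch = 246.9 mm


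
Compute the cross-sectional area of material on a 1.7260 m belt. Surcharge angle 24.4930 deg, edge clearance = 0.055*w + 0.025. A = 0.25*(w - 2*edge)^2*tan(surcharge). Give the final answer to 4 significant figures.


edge = 0.055*1.7260 + 0.025 = 0.11993 m
ew = 1.7260 - 2*0.11993 = 1.48614 m
A = 0.25 * 1.48614^2 * tan(24.4930 deg)
A = 0.2515 m^2


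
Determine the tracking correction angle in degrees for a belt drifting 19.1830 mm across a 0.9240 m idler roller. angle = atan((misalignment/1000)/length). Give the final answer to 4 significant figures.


misalign_m = 19.1830 / 1000 = 0.019183 m
angle = atan(0.019183 / 0.9240)
angle = 1.189 deg


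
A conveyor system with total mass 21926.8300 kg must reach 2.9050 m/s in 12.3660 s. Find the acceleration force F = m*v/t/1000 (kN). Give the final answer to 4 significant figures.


F = 21926.8300 * 2.9050 / 12.3660 / 1000
F = 5.151 kN


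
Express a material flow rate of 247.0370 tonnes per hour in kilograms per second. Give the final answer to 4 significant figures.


m_dot = 247.0370 * 1000 / 3600
m_dot = 68.62 kg/s


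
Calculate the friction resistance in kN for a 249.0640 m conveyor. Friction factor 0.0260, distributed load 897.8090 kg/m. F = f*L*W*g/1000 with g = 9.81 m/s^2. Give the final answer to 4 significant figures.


F = 0.0260 * 249.0640 * 897.8090 * 9.81 / 1000
F = 57.03 kN


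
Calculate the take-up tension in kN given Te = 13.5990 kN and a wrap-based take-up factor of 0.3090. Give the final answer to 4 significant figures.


T_tu = 13.5990 * 0.3090
T_tu = 4.202 kN


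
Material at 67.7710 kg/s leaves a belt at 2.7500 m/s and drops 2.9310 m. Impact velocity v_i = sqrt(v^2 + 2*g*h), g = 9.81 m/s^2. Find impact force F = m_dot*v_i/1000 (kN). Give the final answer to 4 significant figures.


v_i = sqrt(2.7500^2 + 2*9.81*2.9310) = 8.06652 m/s
F = 67.7710 * 8.06652 / 1000
F = 0.5467 kN


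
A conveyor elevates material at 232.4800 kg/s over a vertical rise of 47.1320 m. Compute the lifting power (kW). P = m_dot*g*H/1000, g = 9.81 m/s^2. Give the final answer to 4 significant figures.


P = 232.4800 * 9.81 * 47.1320 / 1000
P = 107.5 kW


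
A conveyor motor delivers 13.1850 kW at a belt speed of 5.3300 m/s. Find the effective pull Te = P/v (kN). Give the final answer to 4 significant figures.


Te = P / v = 13.1850 / 5.3300
Te = 2.474 kN


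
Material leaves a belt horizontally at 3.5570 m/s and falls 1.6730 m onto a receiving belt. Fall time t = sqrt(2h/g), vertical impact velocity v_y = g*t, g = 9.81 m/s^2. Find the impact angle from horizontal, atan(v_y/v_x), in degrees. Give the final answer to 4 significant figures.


t = sqrt(2*1.6730/9.81) = 0.584021 s
v_y = 9.81 * 0.584021 = 5.72925 m/s
angle = atan(5.72925 / 3.5570) = 58.17 deg


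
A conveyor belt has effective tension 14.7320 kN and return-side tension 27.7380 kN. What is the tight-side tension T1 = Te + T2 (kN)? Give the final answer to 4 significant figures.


T1 = Te + T2 = 14.7320 + 27.7380
T1 = 42.47 kN


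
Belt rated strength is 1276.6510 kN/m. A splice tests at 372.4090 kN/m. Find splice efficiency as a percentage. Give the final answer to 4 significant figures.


Eff = 372.4090 / 1276.6510 * 100
Eff = 29.17 %


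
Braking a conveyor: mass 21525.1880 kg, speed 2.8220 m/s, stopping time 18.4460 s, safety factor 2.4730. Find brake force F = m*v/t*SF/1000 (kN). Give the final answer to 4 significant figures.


F = 21525.1880 * 2.8220 / 18.4460 * 2.4730 / 1000
F = 8.144 kN


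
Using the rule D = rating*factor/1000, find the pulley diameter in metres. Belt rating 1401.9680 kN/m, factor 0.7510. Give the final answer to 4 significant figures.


D = 1401.9680 * 0.7510 / 1000
D = 1.053 m


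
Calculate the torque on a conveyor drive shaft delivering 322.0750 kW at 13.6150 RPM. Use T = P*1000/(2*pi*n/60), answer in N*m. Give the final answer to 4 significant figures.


omega = 2*pi*13.6150/60 = 1.42576 rad/s
T = 322.0750*1000 / 1.42576
T = 225900 N*m


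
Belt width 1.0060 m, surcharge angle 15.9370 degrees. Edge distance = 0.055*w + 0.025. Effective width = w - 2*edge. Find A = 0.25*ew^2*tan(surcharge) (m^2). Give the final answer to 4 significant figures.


edge = 0.055*1.0060 + 0.025 = 0.08033 m
ew = 1.0060 - 2*0.08033 = 0.84534 m
A = 0.25 * 0.84534^2 * tan(15.9370 deg)
A = 0.05101 m^2


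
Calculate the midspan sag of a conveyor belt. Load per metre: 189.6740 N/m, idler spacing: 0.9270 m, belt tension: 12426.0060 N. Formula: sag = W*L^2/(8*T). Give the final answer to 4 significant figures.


sag = 189.6740 * 0.9270^2 / (8 * 12426.0060)
sag = 0.001640 m


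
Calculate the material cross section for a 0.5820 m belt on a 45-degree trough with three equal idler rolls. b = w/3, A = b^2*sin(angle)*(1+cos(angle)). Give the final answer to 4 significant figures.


b = 0.5820/3 = 0.194 m
A = 0.194^2 * sin(45 deg) * (1 + cos(45 deg))
A = 0.04543 m^2


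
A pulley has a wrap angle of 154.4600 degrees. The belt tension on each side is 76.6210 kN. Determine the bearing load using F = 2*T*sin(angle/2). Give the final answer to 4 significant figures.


F = 2 * 76.6210 * sin(154.4600/2 deg)
F = 149.5 kN


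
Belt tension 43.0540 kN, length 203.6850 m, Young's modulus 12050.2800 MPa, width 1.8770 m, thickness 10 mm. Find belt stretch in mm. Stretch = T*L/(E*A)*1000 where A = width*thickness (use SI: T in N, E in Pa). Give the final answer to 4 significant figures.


A = 1.8770 * 0.01 = 0.01877 m^2
Stretch = 43.0540*1000 * 203.6850 / (12050.2800e6 * 0.01877) * 1000
Stretch = 38.77 mm


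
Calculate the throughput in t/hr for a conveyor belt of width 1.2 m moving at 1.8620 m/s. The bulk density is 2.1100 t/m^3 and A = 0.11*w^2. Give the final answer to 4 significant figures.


A = 0.11 * 1.2^2 = 0.1584 m^2
C = 0.1584 * 1.8620 * 2.1100 * 3600
C = 2240 t/hr


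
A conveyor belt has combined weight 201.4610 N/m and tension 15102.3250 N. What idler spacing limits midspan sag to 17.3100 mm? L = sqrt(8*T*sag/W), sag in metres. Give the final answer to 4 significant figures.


sag = 17.3100/1000 = 0.017310 m
L = sqrt(8 * 15102.3250 * 0.017310 / 201.4610)
L = 3.222 m


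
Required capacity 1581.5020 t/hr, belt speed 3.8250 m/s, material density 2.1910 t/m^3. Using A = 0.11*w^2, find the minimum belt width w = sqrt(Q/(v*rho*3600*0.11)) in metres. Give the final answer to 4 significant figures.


A_req = 1581.5020 / (3.8250 * 2.1910 * 3600) = 0.0524196 m^2
w = sqrt(0.0524196 / 0.11)
w = 0.6903 m


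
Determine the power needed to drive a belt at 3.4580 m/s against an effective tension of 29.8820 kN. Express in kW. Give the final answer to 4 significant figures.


P = Te * v = 29.8820 * 3.4580
P = 103.3 kW


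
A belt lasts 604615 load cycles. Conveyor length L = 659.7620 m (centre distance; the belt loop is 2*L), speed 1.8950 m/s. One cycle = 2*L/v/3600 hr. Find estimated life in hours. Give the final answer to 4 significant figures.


cycle_time = 2 * 659.7620 / 1.8950 / 3600 = 0.193422 hr
life = 604615 * 0.193422 = 116900 hours
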